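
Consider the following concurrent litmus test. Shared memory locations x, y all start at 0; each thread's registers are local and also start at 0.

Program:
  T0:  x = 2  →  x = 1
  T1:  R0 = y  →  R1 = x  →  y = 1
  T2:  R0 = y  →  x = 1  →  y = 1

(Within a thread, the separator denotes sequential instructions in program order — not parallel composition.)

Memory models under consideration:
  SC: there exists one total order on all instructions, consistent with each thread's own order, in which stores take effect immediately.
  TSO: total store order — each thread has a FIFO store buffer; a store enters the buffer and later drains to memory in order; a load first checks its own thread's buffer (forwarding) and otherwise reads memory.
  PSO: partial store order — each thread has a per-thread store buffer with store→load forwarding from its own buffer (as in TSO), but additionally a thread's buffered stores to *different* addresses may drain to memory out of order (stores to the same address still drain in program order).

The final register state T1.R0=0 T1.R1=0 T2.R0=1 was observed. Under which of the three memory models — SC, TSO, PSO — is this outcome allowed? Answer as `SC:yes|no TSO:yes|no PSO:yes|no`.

outcome vector order: (T1.R0,T1.R1,T2.R0)
SC (8): (0,0,0), (0,0,1), (0,1,0), (0,1,1), (0,2,0), (0,2,1), (1,1,0), (1,2,0)
TSO (8): (0,0,0), (0,0,1), (0,1,0), (0,1,1), (0,2,0), (0,2,1), (1,1,0), (1,2,0)
PSO (9): (0,0,0), (0,0,1), (0,1,0), (0,1,1), (0,2,0), (0,2,1), (1,0,0), (1,1,0), (1,2,0)
target (0,0,1) ∈ {SC,TSO,PSO}

SC:yes TSO:yes PSO:yes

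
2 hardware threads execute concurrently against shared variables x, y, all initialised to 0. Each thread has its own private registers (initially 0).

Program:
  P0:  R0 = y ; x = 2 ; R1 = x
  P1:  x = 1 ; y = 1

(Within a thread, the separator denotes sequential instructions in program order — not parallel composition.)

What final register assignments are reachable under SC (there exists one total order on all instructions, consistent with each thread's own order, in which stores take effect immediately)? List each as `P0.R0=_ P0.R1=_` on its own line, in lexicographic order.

P0.R0=0 P0.R1=1
P0.R0=0 P0.R1=2
P0.R0=1 P0.R1=2

outcome vector order: (P0.R0,P0.R1)
|SC outcomes| = 3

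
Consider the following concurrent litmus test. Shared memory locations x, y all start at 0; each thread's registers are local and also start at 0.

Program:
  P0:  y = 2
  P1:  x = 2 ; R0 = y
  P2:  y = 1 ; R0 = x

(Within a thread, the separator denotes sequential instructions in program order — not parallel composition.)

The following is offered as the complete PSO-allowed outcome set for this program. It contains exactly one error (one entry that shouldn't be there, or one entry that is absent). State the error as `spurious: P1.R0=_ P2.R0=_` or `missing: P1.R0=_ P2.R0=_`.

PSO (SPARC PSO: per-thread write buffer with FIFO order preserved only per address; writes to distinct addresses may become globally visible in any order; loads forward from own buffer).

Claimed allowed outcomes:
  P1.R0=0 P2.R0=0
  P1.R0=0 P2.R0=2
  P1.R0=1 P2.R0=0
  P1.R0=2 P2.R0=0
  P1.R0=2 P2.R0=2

missing: P1.R0=1 P2.R0=2

outcome vector order: (P1.R0,P2.R0)
PSO: 6 outcomes — {(0,0); (0,2); (1,0); (1,2); (2,0); (2,2)}
PSO∖claimed = {(1,2)}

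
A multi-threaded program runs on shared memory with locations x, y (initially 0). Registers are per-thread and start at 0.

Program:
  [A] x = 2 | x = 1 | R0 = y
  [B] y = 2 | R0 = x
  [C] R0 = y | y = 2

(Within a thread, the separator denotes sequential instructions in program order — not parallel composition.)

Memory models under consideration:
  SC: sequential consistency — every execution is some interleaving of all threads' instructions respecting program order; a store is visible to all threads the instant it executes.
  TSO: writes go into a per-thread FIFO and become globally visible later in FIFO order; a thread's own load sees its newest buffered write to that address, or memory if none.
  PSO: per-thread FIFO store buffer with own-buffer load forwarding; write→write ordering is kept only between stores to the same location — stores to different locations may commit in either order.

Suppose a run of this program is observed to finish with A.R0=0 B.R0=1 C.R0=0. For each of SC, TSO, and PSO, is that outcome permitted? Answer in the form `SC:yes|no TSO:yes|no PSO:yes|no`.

SC:yes TSO:yes PSO:yes

outcome vector order: (A.R0,B.R0,C.R0)
[SC] allowed = {<0 1 0>, <0 1 2>, <2 0 0>, <2 0 2>, <2 1 0>, <2 1 2>, <2 2 0>, <2 2 2>}
[TSO] allowed = {<0 0 0>, <0 0 2>, <0 1 0>, <0 1 2>, <0 2 0>, <0 2 2>, <2 0 0>, <2 0 2>, <2 1 0>, <2 1 2>, <2 2 0>, <2 2 2>}
[PSO] allowed = {<0 0 0>, <0 0 2>, <0 1 0>, <0 1 2>, <0 2 0>, <0 2 2>, <2 0 0>, <2 0 2>, <2 1 0>, <2 1 2>, <2 2 0>, <2 2 2>}
target <0 1 0> ∈ {SC,TSO,PSO}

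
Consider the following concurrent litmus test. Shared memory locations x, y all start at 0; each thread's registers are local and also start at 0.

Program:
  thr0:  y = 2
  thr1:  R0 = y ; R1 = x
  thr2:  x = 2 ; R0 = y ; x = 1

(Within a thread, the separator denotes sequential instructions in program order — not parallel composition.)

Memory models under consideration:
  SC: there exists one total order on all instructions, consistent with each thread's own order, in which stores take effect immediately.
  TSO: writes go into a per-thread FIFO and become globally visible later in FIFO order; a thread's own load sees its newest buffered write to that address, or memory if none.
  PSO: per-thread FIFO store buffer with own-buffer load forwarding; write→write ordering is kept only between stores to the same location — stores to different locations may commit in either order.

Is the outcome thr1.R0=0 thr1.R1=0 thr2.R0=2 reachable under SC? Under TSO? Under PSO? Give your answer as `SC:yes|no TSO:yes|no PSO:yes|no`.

outcome vector order: (thr1.R0,thr1.R1,thr2.R0)
SC (11): 000; 002; 010; 012; 020; 022; 202; 210; 212; 220; 222
TSO (12): 000; 002; 010; 012; 020; 022; 200; 202; 210; 212; 220; 222
PSO (12): 000; 002; 010; 012; 020; 022; 200; 202; 210; 212; 220; 222
target 002 ∈ {SC,TSO,PSO}

SC:yes TSO:yes PSO:yes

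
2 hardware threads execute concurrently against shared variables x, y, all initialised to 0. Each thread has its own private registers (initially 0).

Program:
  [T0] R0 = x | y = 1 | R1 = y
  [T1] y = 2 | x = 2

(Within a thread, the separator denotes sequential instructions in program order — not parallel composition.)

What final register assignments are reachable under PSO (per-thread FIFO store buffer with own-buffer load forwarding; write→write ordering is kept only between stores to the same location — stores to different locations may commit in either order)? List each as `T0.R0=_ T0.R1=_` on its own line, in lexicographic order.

T0.R0=0 T0.R1=1
T0.R0=0 T0.R1=2
T0.R0=2 T0.R1=1
T0.R0=2 T0.R1=2

outcome vector order: (T0.R0,T0.R1)
|PSO outcomes| = 4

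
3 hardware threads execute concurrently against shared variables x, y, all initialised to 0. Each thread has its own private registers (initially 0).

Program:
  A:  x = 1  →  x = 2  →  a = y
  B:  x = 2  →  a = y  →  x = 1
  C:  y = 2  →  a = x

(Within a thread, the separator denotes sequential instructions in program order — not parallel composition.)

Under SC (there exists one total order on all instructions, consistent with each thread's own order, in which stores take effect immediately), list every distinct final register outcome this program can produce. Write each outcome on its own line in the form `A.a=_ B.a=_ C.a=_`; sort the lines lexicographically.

A.a=0 B.a=0 C.a=1
A.a=0 B.a=0 C.a=2
A.a=0 B.a=2 C.a=1
A.a=0 B.a=2 C.a=2
A.a=2 B.a=0 C.a=1
A.a=2 B.a=0 C.a=2
A.a=2 B.a=2 C.a=0
A.a=2 B.a=2 C.a=1
A.a=2 B.a=2 C.a=2

outcome vector order: (A.a,B.a,C.a)
|SC outcomes| = 9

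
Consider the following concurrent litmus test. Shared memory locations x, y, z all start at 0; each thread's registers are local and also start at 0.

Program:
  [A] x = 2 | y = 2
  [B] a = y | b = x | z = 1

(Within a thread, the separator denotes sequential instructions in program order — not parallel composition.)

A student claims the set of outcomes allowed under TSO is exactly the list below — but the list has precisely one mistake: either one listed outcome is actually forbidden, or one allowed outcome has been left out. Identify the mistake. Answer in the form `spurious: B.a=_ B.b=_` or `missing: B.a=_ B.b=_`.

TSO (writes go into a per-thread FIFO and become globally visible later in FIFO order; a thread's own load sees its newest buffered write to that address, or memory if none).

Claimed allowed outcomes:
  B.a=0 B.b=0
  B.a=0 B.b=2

outcome vector order: (B.a,B.b)
under TSO → 0/0 0/2 2/2
TSO∖claimed = {2/2}

missing: B.a=2 B.b=2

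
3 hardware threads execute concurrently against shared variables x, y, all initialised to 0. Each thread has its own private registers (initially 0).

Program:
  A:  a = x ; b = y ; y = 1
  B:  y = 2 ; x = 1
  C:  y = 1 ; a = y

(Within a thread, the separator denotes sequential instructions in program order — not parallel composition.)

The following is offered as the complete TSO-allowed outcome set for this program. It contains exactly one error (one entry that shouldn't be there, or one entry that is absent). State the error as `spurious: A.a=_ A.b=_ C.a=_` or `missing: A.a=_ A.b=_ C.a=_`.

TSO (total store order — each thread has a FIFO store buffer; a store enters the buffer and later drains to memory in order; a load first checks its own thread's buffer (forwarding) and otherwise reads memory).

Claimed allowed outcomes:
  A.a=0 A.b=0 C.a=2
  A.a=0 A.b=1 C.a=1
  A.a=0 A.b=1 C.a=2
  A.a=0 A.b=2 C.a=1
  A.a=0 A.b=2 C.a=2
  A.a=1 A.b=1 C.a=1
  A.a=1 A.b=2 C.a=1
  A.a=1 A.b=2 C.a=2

missing: A.a=0 A.b=0 C.a=1

outcome vector order: (A.a,A.b,C.a)
[TSO] allowed = {(0,0,1); (0,0,2); (0,1,1); (0,1,2); (0,2,1); (0,2,2); (1,1,1); (1,2,1); (1,2,2)}
TSO∖claimed = {(0,0,1)}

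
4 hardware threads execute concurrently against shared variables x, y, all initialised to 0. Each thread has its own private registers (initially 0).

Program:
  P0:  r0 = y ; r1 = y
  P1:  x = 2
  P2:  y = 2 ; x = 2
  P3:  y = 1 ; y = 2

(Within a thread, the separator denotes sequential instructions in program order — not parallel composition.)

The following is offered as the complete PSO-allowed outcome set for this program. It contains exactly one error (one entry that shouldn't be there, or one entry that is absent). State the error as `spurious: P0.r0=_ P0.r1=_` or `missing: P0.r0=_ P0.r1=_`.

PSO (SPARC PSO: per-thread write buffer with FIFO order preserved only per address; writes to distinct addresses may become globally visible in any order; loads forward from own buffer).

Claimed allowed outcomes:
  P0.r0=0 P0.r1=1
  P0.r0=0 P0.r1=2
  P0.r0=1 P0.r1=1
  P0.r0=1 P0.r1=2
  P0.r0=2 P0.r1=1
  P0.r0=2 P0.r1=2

outcome vector order: (P0.r0,P0.r1)
under PSO → (0,0) (0,1) (0,2) (1,1) (1,2) (2,1) (2,2)
PSO∖claimed = {(0,0)}

missing: P0.r0=0 P0.r1=0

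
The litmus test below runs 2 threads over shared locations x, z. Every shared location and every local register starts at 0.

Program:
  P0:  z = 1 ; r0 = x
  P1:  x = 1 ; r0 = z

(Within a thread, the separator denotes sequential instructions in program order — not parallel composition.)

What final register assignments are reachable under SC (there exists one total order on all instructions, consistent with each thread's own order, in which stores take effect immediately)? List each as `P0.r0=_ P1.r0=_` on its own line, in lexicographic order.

P0.r0=0 P1.r0=1
P0.r0=1 P1.r0=0
P0.r0=1 P1.r0=1

outcome vector order: (P0.r0,P1.r0)
|SC outcomes| = 3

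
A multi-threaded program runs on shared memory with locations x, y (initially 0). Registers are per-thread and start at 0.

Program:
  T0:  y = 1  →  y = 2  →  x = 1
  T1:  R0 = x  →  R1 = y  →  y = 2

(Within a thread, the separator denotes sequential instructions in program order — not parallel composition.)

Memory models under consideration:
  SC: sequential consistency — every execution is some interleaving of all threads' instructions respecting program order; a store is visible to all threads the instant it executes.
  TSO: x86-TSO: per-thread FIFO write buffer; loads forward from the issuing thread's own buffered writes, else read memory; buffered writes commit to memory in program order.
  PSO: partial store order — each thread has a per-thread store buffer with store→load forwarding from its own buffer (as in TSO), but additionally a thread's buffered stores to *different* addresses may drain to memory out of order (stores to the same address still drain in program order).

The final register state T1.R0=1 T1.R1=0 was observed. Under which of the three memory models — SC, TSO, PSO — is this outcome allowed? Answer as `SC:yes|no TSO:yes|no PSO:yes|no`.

outcome vector order: (T1.R0,T1.R1)
SC (4): 00 01 02 12
TSO (4): 00 01 02 12
PSO (6): 00 01 02 10 11 12
target 10 ∈ {PSO}

SC:no TSO:no PSO:yes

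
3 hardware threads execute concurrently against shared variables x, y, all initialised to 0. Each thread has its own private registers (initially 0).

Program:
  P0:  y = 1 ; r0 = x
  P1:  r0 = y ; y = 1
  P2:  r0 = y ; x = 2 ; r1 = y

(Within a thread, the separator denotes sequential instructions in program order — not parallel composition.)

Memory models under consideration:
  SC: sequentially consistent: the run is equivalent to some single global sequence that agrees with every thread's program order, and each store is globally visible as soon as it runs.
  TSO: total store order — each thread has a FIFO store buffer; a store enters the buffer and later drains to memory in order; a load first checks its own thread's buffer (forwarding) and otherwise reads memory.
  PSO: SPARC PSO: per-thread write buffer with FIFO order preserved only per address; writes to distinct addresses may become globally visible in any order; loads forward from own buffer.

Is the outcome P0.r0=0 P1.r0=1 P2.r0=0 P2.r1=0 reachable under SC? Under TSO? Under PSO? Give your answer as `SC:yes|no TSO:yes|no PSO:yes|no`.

outcome vector order: (P0.r0,P1.r0,P2.r0,P2.r1)
under SC → <0 0 0 1>, <0 0 1 1>, <0 1 0 1>, <0 1 1 1>, <2 0 0 0>, <2 0 0 1>, <2 0 1 1>, <2 1 0 0>, <2 1 0 1>, <2 1 1 1>
under TSO → <0 0 0 0>, <0 0 0 1>, <0 0 1 1>, <0 1 0 0>, <0 1 0 1>, <0 1 1 1>, <2 0 0 0>, <2 0 0 1>, <2 0 1 1>, <2 1 0 0>, <2 1 0 1>, <2 1 1 1>
under PSO → <0 0 0 0>, <0 0 0 1>, <0 0 1 1>, <0 1 0 0>, <0 1 0 1>, <0 1 1 1>, <2 0 0 0>, <2 0 0 1>, <2 0 1 1>, <2 1 0 0>, <2 1 0 1>, <2 1 1 1>
target <0 1 0 0> ∈ {TSO,PSO}

SC:no TSO:yes PSO:yes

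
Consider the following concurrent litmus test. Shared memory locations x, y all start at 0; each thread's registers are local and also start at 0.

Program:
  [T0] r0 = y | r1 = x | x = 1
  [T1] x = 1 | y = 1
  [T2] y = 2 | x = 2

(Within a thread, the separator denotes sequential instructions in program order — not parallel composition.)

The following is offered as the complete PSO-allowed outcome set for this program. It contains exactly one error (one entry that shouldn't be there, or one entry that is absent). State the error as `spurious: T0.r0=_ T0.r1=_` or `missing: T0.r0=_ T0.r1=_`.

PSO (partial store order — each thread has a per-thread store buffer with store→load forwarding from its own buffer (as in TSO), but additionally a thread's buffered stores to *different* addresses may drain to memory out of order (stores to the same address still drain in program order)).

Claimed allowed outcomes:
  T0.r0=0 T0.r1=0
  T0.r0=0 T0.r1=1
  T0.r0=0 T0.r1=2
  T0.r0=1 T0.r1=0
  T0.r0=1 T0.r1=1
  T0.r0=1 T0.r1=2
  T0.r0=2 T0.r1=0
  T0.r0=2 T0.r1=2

outcome vector order: (T0.r0,T0.r1)
PSO (9): 0/0 0/1 0/2 1/0 1/1 1/2 2/0 2/1 2/2
PSO∖claimed = {2/1}

missing: T0.r0=2 T0.r1=1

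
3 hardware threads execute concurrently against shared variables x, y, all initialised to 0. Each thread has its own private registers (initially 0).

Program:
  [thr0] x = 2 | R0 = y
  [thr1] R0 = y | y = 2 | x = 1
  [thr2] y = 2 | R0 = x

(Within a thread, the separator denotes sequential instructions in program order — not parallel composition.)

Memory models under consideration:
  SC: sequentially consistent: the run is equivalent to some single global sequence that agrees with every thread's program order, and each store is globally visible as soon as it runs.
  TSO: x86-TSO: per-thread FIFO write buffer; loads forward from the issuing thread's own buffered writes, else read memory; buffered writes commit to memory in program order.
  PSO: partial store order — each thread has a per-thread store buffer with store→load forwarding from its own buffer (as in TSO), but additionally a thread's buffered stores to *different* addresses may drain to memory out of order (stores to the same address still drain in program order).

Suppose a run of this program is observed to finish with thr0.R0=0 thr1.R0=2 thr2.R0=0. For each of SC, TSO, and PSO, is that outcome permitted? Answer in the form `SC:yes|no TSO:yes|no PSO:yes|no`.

outcome vector order: (thr0.R0,thr1.R0,thr2.R0)
SC: 10 outcomes — {(0,0,1) (0,0,2) (0,2,1) (0,2,2) (2,0,0) (2,0,1) (2,0,2) (2,2,0) (2,2,1) (2,2,2)}
TSO: 12 outcomes — {(0,0,0) (0,0,1) (0,0,2) (0,2,0) (0,2,1) (0,2,2) (2,0,0) (2,0,1) (2,0,2) (2,2,0) (2,2,1) (2,2,2)}
PSO: 12 outcomes — {(0,0,0) (0,0,1) (0,0,2) (0,2,0) (0,2,1) (0,2,2) (2,0,0) (2,0,1) (2,0,2) (2,2,0) (2,2,1) (2,2,2)}
target (0,2,0) ∈ {TSO,PSO}

SC:no TSO:yes PSO:yes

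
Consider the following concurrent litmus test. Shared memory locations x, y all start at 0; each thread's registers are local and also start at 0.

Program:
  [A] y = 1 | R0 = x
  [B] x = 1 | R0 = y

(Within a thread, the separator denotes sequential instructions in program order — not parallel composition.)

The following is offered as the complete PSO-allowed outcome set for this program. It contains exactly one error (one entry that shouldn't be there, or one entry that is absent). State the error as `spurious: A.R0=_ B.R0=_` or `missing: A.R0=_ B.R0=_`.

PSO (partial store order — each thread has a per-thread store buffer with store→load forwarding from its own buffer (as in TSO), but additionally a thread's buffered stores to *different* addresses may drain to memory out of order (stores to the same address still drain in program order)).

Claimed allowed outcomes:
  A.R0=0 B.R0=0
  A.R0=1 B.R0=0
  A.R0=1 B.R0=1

missing: A.R0=0 B.R0=1

outcome vector order: (A.R0,B.R0)
PSO (4): 00; 01; 10; 11
PSO∖claimed = {01}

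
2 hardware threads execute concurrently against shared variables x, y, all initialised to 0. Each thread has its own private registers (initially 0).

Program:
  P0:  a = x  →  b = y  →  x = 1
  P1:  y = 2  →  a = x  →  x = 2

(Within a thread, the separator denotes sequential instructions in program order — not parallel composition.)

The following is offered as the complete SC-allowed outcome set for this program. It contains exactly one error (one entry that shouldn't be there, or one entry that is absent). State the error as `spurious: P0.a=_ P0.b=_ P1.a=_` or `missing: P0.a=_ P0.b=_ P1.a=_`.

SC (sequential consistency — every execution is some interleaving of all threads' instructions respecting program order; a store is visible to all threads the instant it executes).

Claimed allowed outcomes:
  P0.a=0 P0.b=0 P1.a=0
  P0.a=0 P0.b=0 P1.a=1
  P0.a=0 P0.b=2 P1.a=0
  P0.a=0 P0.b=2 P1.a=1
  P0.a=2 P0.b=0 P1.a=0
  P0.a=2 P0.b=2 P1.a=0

spurious: P0.a=2 P0.b=0 P1.a=0

outcome vector order: (P0.a,P0.b,P1.a)
[SC] allowed = {0/0/0; 0/0/1; 0/2/0; 0/2/1; 2/2/0}
claimed∖SC = {2/0/0}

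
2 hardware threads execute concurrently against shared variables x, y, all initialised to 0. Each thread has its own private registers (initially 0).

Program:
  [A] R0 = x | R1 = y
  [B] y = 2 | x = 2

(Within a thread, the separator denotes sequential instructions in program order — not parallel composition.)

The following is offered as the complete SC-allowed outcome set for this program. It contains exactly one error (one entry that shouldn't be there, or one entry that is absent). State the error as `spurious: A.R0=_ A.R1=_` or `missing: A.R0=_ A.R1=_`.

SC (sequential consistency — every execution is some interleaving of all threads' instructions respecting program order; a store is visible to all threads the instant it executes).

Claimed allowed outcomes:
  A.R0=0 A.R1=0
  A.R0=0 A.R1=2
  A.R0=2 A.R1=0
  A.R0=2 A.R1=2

spurious: A.R0=2 A.R1=0

outcome vector order: (A.R0,A.R1)
SC: 3 outcomes — {<0 0> <0 2> <2 2>}
claimed∖SC = {<2 0>}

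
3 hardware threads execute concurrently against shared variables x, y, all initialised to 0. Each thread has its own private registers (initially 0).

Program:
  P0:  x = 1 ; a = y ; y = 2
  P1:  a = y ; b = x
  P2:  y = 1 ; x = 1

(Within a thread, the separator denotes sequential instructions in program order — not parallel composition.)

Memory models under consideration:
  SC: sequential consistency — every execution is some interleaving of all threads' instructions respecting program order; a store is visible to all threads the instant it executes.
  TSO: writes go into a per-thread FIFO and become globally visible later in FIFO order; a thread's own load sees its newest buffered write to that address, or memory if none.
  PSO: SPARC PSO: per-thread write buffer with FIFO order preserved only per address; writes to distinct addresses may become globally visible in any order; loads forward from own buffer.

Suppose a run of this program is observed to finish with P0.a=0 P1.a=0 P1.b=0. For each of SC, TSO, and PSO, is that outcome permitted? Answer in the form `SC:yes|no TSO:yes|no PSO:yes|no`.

SC:yes TSO:yes PSO:yes

outcome vector order: (P0.a,P1.a,P1.b)
SC (9): <0 0 0>; <0 0 1>; <0 1 1>; <0 2 1>; <1 0 0>; <1 0 1>; <1 1 0>; <1 1 1>; <1 2 1>
TSO (10): <0 0 0>; <0 0 1>; <0 1 0>; <0 1 1>; <0 2 1>; <1 0 0>; <1 0 1>; <1 1 0>; <1 1 1>; <1 2 1>
PSO (12): <0 0 0>; <0 0 1>; <0 1 0>; <0 1 1>; <0 2 0>; <0 2 1>; <1 0 0>; <1 0 1>; <1 1 0>; <1 1 1>; <1 2 0>; <1 2 1>
target <0 0 0> ∈ {SC,TSO,PSO}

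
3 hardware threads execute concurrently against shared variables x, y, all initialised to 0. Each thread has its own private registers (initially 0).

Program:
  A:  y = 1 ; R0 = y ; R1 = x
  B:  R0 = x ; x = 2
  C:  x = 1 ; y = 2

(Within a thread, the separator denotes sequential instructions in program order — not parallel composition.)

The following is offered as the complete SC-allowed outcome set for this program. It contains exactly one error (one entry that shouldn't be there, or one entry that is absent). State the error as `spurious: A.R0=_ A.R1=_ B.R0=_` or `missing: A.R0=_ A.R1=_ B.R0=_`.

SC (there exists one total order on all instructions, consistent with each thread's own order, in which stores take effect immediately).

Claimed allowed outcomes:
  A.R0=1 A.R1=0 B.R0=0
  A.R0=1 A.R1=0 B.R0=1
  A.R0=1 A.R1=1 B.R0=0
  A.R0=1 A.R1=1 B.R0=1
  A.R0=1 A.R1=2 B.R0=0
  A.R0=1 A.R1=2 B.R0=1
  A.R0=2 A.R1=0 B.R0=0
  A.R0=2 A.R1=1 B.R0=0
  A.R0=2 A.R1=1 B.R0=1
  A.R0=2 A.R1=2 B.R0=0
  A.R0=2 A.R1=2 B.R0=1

spurious: A.R0=2 A.R1=0 B.R0=0

outcome vector order: (A.R0,A.R1,B.R0)
SC (10): 100; 101; 110; 111; 120; 121; 210; 211; 220; 221
claimed∖SC = {200}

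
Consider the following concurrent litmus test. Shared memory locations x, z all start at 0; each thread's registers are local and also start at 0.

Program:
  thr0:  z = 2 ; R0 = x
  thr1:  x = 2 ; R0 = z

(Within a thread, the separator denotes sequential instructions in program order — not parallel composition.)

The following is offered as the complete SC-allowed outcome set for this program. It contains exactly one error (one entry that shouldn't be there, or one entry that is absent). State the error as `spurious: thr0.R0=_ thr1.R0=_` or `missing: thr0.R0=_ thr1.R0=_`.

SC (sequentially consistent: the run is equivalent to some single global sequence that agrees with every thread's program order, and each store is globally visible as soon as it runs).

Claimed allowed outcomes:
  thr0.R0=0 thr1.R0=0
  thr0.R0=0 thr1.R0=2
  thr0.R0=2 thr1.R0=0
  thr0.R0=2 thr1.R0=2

spurious: thr0.R0=0 thr1.R0=0

outcome vector order: (thr0.R0,thr1.R0)
under SC → <0 2> <2 0> <2 2>
claimed∖SC = {<0 0>}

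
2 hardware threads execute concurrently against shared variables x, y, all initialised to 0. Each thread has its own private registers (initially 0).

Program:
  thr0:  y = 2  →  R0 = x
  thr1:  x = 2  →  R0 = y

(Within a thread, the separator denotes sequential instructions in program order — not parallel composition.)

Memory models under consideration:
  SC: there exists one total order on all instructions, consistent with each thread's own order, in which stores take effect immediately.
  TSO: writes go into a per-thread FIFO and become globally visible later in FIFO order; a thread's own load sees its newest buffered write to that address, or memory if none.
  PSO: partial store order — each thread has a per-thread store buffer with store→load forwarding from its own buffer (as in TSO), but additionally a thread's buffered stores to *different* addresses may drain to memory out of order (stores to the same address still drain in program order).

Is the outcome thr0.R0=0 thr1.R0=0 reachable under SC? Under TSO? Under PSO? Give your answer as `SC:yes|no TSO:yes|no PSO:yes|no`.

outcome vector order: (thr0.R0,thr1.R0)
SC (3): (0,2), (2,0), (2,2)
TSO (4): (0,0), (0,2), (2,0), (2,2)
PSO (4): (0,0), (0,2), (2,0), (2,2)
target (0,0) ∈ {TSO,PSO}

SC:no TSO:yes PSO:yes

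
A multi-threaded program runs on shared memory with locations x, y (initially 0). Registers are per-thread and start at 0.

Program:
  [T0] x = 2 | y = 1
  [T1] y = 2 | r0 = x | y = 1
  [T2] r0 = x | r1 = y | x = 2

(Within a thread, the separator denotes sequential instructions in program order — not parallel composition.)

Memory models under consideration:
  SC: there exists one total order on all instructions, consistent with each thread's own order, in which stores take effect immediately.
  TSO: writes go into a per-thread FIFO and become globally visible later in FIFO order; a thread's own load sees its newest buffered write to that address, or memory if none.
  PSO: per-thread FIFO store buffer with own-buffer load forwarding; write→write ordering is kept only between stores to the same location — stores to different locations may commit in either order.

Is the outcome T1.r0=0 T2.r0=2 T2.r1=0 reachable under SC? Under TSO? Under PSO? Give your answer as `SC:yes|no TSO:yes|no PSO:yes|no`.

SC:no TSO:yes PSO:yes

outcome vector order: (T1.r0,T2.r0,T2.r1)
under SC → <0 0 0>; <0 0 1>; <0 0 2>; <0 2 1>; <0 2 2>; <2 0 0>; <2 0 1>; <2 0 2>; <2 2 0>; <2 2 1>; <2 2 2>
under TSO → <0 0 0>; <0 0 1>; <0 0 2>; <0 2 0>; <0 2 1>; <0 2 2>; <2 0 0>; <2 0 1>; <2 0 2>; <2 2 0>; <2 2 1>; <2 2 2>
under PSO → <0 0 0>; <0 0 1>; <0 0 2>; <0 2 0>; <0 2 1>; <0 2 2>; <2 0 0>; <2 0 1>; <2 0 2>; <2 2 0>; <2 2 1>; <2 2 2>
target <0 2 0> ∈ {TSO,PSO}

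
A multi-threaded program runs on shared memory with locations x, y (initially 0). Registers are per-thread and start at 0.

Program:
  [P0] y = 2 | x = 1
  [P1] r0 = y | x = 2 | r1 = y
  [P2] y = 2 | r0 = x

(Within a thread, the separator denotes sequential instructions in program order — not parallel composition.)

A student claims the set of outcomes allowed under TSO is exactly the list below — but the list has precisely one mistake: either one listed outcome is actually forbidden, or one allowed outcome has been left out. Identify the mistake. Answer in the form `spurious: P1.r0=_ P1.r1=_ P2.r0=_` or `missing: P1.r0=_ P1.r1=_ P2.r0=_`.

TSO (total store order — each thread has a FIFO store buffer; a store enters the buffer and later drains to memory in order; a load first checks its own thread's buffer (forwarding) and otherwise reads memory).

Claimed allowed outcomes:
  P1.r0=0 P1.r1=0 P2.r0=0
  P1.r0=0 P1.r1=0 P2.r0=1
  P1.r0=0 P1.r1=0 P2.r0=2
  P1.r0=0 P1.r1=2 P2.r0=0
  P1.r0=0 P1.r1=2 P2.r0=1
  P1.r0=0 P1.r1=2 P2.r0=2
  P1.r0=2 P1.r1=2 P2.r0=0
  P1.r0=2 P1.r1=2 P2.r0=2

missing: P1.r0=2 P1.r1=2 P2.r0=1

outcome vector order: (P1.r0,P1.r1,P2.r0)
TSO: 9 outcomes — {<0 0 0>; <0 0 1>; <0 0 2>; <0 2 0>; <0 2 1>; <0 2 2>; <2 2 0>; <2 2 1>; <2 2 2>}
TSO∖claimed = {<2 2 1>}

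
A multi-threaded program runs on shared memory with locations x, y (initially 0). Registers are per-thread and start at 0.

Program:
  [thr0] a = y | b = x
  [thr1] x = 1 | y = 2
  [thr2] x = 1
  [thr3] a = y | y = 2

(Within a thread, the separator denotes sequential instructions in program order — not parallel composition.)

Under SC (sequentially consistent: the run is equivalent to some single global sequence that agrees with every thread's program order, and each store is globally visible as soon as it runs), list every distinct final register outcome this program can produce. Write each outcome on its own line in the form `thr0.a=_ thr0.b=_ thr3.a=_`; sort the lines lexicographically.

outcome vector order: (thr0.a,thr0.b,thr3.a)
|SC outcomes| = 7

thr0.a=0 thr0.b=0 thr3.a=0
thr0.a=0 thr0.b=0 thr3.a=2
thr0.a=0 thr0.b=1 thr3.a=0
thr0.a=0 thr0.b=1 thr3.a=2
thr0.a=2 thr0.b=0 thr3.a=0
thr0.a=2 thr0.b=1 thr3.a=0
thr0.a=2 thr0.b=1 thr3.a=2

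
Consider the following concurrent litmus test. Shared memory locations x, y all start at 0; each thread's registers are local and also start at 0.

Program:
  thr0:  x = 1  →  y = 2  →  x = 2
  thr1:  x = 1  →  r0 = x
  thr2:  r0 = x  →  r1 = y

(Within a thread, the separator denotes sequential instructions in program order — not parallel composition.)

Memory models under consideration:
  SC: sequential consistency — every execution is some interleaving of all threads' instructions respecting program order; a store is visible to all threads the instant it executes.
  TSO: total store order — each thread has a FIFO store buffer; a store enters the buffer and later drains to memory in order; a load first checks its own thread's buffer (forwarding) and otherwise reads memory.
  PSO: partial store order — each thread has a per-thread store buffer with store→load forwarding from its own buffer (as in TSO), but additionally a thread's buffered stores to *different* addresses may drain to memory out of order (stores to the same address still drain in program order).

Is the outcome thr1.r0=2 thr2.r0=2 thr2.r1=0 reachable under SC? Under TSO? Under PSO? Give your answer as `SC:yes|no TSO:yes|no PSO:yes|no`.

outcome vector order: (thr1.r0,thr2.r0,thr2.r1)
under SC → 1/0/0; 1/0/2; 1/1/0; 1/1/2; 1/2/2; 2/0/0; 2/0/2; 2/1/0; 2/1/2; 2/2/2
under TSO → 1/0/0; 1/0/2; 1/1/0; 1/1/2; 1/2/2; 2/0/0; 2/0/2; 2/1/0; 2/1/2; 2/2/2
under PSO → 1/0/0; 1/0/2; 1/1/0; 1/1/2; 1/2/0; 1/2/2; 2/0/0; 2/0/2; 2/1/0; 2/1/2; 2/2/0; 2/2/2
target 2/2/0 ∈ {PSO}

SC:no TSO:no PSO:yes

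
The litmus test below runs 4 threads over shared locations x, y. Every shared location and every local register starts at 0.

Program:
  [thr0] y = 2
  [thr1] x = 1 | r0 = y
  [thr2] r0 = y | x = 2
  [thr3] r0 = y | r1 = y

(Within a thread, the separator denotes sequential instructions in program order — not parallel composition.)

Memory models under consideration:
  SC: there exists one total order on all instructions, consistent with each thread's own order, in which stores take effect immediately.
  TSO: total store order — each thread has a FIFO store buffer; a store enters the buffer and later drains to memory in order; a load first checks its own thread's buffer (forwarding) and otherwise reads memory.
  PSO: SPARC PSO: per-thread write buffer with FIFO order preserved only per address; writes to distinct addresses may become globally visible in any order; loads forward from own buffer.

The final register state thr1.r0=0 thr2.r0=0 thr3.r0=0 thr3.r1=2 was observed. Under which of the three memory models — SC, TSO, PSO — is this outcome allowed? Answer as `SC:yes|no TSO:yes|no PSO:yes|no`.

SC:yes TSO:yes PSO:yes

outcome vector order: (thr1.r0,thr2.r0,thr3.r0,thr3.r1)
under SC → (0,0,0,0), (0,0,0,2), (0,0,2,2), (0,2,0,0), (0,2,0,2), (0,2,2,2), (2,0,0,0), (2,0,0,2), (2,0,2,2), (2,2,0,0), (2,2,0,2), (2,2,2,2)
under TSO → (0,0,0,0), (0,0,0,2), (0,0,2,2), (0,2,0,0), (0,2,0,2), (0,2,2,2), (2,0,0,0), (2,0,0,2), (2,0,2,2), (2,2,0,0), (2,2,0,2), (2,2,2,2)
under PSO → (0,0,0,0), (0,0,0,2), (0,0,2,2), (0,2,0,0), (0,2,0,2), (0,2,2,2), (2,0,0,0), (2,0,0,2), (2,0,2,2), (2,2,0,0), (2,2,0,2), (2,2,2,2)
target (0,0,0,2) ∈ {SC,TSO,PSO}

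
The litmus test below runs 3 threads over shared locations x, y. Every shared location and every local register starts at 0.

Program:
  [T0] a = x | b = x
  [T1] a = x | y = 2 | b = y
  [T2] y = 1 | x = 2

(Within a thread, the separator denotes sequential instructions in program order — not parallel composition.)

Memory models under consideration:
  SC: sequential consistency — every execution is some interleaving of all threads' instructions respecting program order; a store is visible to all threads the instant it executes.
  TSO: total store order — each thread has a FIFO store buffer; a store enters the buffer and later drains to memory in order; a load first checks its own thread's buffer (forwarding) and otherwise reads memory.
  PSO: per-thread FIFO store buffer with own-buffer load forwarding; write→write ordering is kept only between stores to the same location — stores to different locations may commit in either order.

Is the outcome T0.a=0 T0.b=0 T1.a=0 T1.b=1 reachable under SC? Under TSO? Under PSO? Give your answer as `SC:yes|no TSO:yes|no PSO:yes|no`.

SC:yes TSO:yes PSO:yes

outcome vector order: (T0.a,T0.b,T1.a,T1.b)
SC: 9 outcomes — {0/0/0/1 0/0/0/2 0/0/2/2 0/2/0/1 0/2/0/2 0/2/2/2 2/2/0/1 2/2/0/2 2/2/2/2}
TSO: 9 outcomes — {0/0/0/1 0/0/0/2 0/0/2/2 0/2/0/1 0/2/0/2 0/2/2/2 2/2/0/1 2/2/0/2 2/2/2/2}
PSO: 12 outcomes — {0/0/0/1 0/0/0/2 0/0/2/1 0/0/2/2 0/2/0/1 0/2/0/2 0/2/2/1 0/2/2/2 2/2/0/1 2/2/0/2 2/2/2/1 2/2/2/2}
target 0/0/0/1 ∈ {SC,TSO,PSO}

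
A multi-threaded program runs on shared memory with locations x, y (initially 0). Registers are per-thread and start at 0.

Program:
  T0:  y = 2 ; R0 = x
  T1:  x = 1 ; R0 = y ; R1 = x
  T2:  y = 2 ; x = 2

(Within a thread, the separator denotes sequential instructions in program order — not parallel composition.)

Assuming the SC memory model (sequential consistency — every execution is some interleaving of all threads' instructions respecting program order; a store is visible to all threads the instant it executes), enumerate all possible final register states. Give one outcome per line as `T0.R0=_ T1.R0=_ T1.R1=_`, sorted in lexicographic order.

T0.R0=0 T1.R0=2 T1.R1=1
T0.R0=0 T1.R0=2 T1.R1=2
T0.R0=1 T1.R0=0 T1.R1=1
T0.R0=1 T1.R0=0 T1.R1=2
T0.R0=1 T1.R0=2 T1.R1=1
T0.R0=1 T1.R0=2 T1.R1=2
T0.R0=2 T1.R0=0 T1.R1=1
T0.R0=2 T1.R0=0 T1.R1=2
T0.R0=2 T1.R0=2 T1.R1=1
T0.R0=2 T1.R0=2 T1.R1=2

outcome vector order: (T0.R0,T1.R0,T1.R1)
|SC outcomes| = 10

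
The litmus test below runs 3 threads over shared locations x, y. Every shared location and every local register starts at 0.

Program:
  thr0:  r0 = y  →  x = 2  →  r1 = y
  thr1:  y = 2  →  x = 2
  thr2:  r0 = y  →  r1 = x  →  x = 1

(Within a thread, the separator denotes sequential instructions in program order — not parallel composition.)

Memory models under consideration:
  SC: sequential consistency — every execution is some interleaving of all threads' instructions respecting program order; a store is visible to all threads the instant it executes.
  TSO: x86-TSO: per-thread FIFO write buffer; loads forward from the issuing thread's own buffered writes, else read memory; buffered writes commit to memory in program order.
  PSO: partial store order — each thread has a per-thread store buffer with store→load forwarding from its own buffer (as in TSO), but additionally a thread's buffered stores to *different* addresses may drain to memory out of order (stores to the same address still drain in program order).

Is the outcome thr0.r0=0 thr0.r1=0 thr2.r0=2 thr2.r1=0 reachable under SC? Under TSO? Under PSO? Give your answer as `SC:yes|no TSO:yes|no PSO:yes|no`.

outcome vector order: (thr0.r0,thr0.r1,thr2.r0,thr2.r1)
SC (11): 0000 0002 0022 0200 0202 0220 0222 2200 2202 2220 2222
TSO (12): 0000 0002 0020 0022 0200 0202 0220 0222 2200 2202 2220 2222
PSO (12): 0000 0002 0020 0022 0200 0202 0220 0222 2200 2202 2220 2222
target 0020 ∈ {TSO,PSO}

SC:no TSO:yes PSO:yes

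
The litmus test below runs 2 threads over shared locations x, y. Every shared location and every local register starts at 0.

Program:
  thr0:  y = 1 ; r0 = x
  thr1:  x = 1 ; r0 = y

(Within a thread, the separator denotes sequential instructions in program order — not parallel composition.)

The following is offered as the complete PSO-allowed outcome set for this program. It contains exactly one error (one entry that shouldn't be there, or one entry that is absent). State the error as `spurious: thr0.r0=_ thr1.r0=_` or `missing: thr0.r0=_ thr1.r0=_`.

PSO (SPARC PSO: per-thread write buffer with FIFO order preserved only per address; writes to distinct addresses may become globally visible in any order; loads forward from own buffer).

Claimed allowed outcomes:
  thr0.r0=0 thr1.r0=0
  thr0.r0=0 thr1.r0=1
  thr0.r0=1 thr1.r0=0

missing: thr0.r0=1 thr1.r0=1

outcome vector order: (thr0.r0,thr1.r0)
PSO: 4 outcomes — {<0 0>; <0 1>; <1 0>; <1 1>}
PSO∖claimed = {<1 1>}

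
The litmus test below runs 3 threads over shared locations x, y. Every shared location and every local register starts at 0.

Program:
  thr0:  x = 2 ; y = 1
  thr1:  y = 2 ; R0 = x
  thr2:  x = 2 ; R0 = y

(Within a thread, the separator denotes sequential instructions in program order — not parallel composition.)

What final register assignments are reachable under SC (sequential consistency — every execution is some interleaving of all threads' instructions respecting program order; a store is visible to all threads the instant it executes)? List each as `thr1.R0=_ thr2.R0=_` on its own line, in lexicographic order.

thr1.R0=0 thr2.R0=1
thr1.R0=0 thr2.R0=2
thr1.R0=2 thr2.R0=0
thr1.R0=2 thr2.R0=1
thr1.R0=2 thr2.R0=2

outcome vector order: (thr1.R0,thr2.R0)
|SC outcomes| = 5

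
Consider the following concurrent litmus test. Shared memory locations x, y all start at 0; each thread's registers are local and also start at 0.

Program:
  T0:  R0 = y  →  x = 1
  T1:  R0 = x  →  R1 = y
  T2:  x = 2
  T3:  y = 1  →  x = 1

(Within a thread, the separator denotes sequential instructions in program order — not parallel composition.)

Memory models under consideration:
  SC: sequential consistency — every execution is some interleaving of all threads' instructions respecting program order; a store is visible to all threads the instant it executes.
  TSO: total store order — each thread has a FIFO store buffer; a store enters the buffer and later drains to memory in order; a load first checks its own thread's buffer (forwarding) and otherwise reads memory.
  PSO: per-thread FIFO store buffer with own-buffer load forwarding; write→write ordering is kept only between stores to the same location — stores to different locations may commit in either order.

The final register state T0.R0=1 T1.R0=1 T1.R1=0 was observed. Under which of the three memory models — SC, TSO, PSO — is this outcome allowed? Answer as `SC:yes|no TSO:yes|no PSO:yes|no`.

SC:no TSO:no PSO:yes

outcome vector order: (T0.R0,T1.R0,T1.R1)
SC: 11 outcomes — {000; 001; 010; 011; 020; 021; 100; 101; 111; 120; 121}
TSO: 11 outcomes — {000; 001; 010; 011; 020; 021; 100; 101; 111; 120; 121}
PSO: 12 outcomes — {000; 001; 010; 011; 020; 021; 100; 101; 110; 111; 120; 121}
target 110 ∈ {PSO}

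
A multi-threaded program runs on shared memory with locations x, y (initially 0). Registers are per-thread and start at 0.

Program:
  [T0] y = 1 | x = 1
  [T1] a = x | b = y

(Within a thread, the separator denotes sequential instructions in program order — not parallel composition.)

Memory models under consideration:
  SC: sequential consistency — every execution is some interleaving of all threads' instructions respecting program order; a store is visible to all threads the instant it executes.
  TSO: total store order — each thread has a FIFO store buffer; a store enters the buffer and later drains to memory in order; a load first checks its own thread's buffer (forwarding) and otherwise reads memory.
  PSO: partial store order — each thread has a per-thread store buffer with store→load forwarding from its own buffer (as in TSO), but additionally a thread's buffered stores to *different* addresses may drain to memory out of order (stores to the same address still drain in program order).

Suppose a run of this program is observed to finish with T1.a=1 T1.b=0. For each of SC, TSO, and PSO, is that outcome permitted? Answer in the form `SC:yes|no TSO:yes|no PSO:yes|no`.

SC:no TSO:no PSO:yes

outcome vector order: (T1.a,T1.b)
[SC] allowed = {0/0 0/1 1/1}
[TSO] allowed = {0/0 0/1 1/1}
[PSO] allowed = {0/0 0/1 1/0 1/1}
target 1/0 ∈ {PSO}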